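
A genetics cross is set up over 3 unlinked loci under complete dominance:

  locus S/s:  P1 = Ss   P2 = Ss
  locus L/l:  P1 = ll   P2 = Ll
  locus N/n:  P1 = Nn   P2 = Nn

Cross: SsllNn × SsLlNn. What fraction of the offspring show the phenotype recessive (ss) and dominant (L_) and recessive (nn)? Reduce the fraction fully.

P(ss L_ nn) = 1/32

SsllNn gametes: SlN×2, Sln×2, slN×2, sln×2
SsLlNn gametes: SLN×1, SLn×1, SlN×1, Sln×1, sLN×1, sLn×1, slN×1, sln×1
SsllNn×SsLlNn grid (8·8=64): SSLlNN=2 SSLlNn=4 SSLlnn=2 SSllNN=2 SSllNn=4 SSllnn=2 SsLlNN=4 SsLlNn=8 SsLlnn=4 SsllNN=4 SsllNn=8 Ssllnn=4 ssLlNN=2 ssLlNn=4 ssLlnn=2 ssllNN=2 ssllNn=4 ssllnn=2
ss L_ nn hits 2/64; gcd=2; 2÷2/64÷2 = 1/32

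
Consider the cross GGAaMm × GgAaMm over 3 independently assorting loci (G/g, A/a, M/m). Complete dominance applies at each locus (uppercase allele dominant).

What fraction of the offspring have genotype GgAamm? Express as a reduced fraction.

P(GgAamm) = 1/16

GGAaMm gametes: GAM×2, GAm×2, GaM×2, Gam×2
GgAaMm gametes: GAM×1, GAm×1, GaM×1, Gam×1, gAM×1, gAm×1, gaM×1, gam×1
GGAaMm×GgAaMm grid (8·8=64): GGAAMM=2 GGAAMm=4 GGAAmm=2 GGAaMM=4 GGAaMm=8 GGAamm=4 GGaaMM=2 GGaaMm=4 GGaamm=2 GgAAMM=2 GgAAMm=4 GgAAmm=2 GgAaMM=4 GgAaMm=8 GgAamm=4 GgaaMM=2 GgaaMm=4 Ggaamm=2
GgAamm hits 4/64; gcd=4; 4÷4/64÷4 = 1/16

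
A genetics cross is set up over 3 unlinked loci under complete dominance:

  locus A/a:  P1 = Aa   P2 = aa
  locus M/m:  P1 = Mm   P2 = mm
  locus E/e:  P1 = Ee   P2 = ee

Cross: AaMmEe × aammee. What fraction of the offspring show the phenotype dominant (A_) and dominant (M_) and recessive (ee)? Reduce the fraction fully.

P(A_ M_ ee) = 1/8

AaMmEe gametes: AME×1, AMe×1, AmE×1, Ame×1, aME×1, aMe×1, amE×1, ame×1
aammee gametes: ame×8
AaMmEe×aammee grid (8·8=64): AaMmEe=8 AaMmee=8 AammEe=8 Aammee=8 aaMmEe=8 aaMmee=8 aammEe=8 aammee=8
A_ M_ ee hits 8/64; gcd=8; 8÷8/64÷8 = 1/8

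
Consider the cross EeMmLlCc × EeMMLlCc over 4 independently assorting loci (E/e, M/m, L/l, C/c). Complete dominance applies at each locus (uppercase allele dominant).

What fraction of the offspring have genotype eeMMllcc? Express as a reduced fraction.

P(eeMMllcc) = 1/128

EeMmLlCc gametes: EMLC×1, EMLc×1, EMlC×1, EMlc×1, EmLC×1, EmLc×1, EmlC×1, Emlc×1, eMLC×1, eMLc×1, eMlC×1, eMlc×1, emLC×1, emLc×1, emlC×1, emlc×1
EeMMLlCc gametes: EMLC×2, EMLc×2, EMlC×2, EMlc×2, eMLC×2, eMLc×2, eMlC×2, eMlc×2
EeMmLlCc×EeMMLlCc grid (16·16=256): EEMMLLCC=2 EEMMLLCc=4 EEMMLLcc=2 EEMMLlCC=4 EEMMLlCc=8 EEMMLlcc=4 EEMMllCC=2 EEMMllCc=4 EEMMllcc=2 EEMmLLCC=2 EEMmLLCc=4 EEMmLLcc=2 EEMmLlCC=4 EEMmLlCc=8 EEMmLlcc=4 EEMmllCC=2 EEMmllCc=4 EEMmllcc=2 EeMMLLCC=4 EeMMLLCc=8 EeMMLLcc=4 EeMMLlCC=8 EeMMLlCc=16 EeMMLlcc=8 EeMMllCC=4 EeMMllCc=8 EeMMllcc=4 EeMmLLCC=4 EeMmLLCc=8 EeMmLLcc=4 EeMmLlCC=8 EeMmLlCc=16 EeMmLlcc=8 EeMmllCC=4 EeMmllCc=8 EeMmllcc=4 eeMMLLCC=2 eeMMLLCc=4 eeMMLLcc=2 eeMMLlCC=4 eeMMLlCc=8 eeMMLlcc=4 eeMMllCC=2 eeMMllCc=4 eeMMllcc=2 eeMmLLCC=2 eeMmLLCc=4 eeMmLLcc=2 eeMmLlCC=4 eeMmLlCc=8 eeMmLlcc=4 eeMmllCC=2 eeMmllCc=4 eeMmllcc=2
eeMMllcc hits 2/256; gcd=2; 2÷2/256÷2 = 1/128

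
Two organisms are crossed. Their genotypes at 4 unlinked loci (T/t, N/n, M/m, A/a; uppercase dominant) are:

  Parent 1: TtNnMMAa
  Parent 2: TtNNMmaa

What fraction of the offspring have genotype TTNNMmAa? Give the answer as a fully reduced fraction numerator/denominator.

P(TTNNMmAa) = 1/32

TtNnMMAa gametes: TNMA×2, TNMa×2, TnMA×2, TnMa×2, tNMA×2, tNMa×2, tnMA×2, tnMa×2
TtNNMmaa gametes: TNMa×4, TNma×4, tNMa×4, tNma×4
TtNnMMAa×TtNNMmaa grid (16·16=256): TTNNMMAa=8 TTNNMMaa=8 TTNNMmAa=8 TTNNMmaa=8 TTNnMMAa=8 TTNnMMaa=8 TTNnMmAa=8 TTNnMmaa=8 TtNNMMAa=16 TtNNMMaa=16 TtNNMmAa=16 TtNNMmaa=16 TtNnMMAa=16 TtNnMMaa=16 TtNnMmAa=16 TtNnMmaa=16 ttNNMMAa=8 ttNNMMaa=8 ttNNMmAa=8 ttNNMmaa=8 ttNnMMAa=8 ttNnMMaa=8 ttNnMmAa=8 ttNnMmaa=8
TTNNMmAa hits 8/256; gcd=8; 8÷8/256÷8 = 1/32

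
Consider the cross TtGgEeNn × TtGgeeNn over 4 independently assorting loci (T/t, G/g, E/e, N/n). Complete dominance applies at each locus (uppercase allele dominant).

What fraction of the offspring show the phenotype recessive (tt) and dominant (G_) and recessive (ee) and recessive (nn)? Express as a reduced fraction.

P(tt G_ ee nn) = 3/128

TtGgEeNn gametes: TGEN×1, TGEn×1, TGeN×1, TGen×1, TgEN×1, TgEn×1, TgeN×1, Tgen×1, tGEN×1, tGEn×1, tGeN×1, tGen×1, tgEN×1, tgEn×1, tgeN×1, tgen×1
TtGgeeNn gametes: TGeN×2, TGen×2, TgeN×2, Tgen×2, tGeN×2, tGen×2, tgeN×2, tgen×2
TtGgEeNn×TtGgeeNn grid (16·16=256): TTGGEeNN=2 TTGGEeNn=4 TTGGEenn=2 TTGGeeNN=2 TTGGeeNn=4 TTGGeenn=2 TTGgEeNN=4 TTGgEeNn=8 TTGgEenn=4 TTGgeeNN=4 TTGgeeNn=8 TTGgeenn=4 TTggEeNN=2 TTggEeNn=4 TTggEenn=2 TTggeeNN=2 TTggeeNn=4 TTggeenn=2 TtGGEeNN=4 TtGGEeNn=8 TtGGEenn=4 TtGGeeNN=4 TtGGeeNn=8 TtGGeenn=4 TtGgEeNN=8 TtGgEeNn=16 TtGgEenn=8 TtGgeeNN=8 TtGgeeNn=16 TtGgeenn=8 TtggEeNN=4 TtggEeNn=8 TtggEenn=4 TtggeeNN=4 TtggeeNn=8 Ttggeenn=4 ttGGEeNN=2 ttGGEeNn=4 ttGGEenn=2 ttGGeeNN=2 ttGGeeNn=4 ttGGeenn=2 ttGgEeNN=4 ttGgEeNn=8 ttGgEenn=4 ttGgeeNN=4 ttGgeeNn=8 ttGgeenn=4 ttggEeNN=2 ttggEeNn=4 ttggEenn=2 ttggeeNN=2 ttggeeNn=4 ttggeenn=2
tt G_ ee nn hits 6/256; gcd=2; 6÷2/256÷2 = 3/128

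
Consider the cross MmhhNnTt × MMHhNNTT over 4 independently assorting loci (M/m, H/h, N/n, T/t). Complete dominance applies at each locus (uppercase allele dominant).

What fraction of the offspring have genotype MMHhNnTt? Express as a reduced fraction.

P(MMHhNnTt) = 1/16

MmhhNnTt gametes: MhNT×2, MhNt×2, MhnT×2, Mhnt×2, mhNT×2, mhNt×2, mhnT×2, mhnt×2
MMHhNNTT gametes: MHNT×8, MhNT×8
MmhhNnTt×MMHhNNTT grid (16·16=256): MMHhNNTT=16 MMHhNNTt=16 MMHhNnTT=16 MMHhNnTt=16 MMhhNNTT=16 MMhhNNTt=16 MMhhNnTT=16 MMhhNnTt=16 MmHhNNTT=16 MmHhNNTt=16 MmHhNnTT=16 MmHhNnTt=16 MmhhNNTT=16 MmhhNNTt=16 MmhhNnTT=16 MmhhNnTt=16
MMHhNnTt hits 16/256; gcd=16; 16÷16/256÷16 = 1/16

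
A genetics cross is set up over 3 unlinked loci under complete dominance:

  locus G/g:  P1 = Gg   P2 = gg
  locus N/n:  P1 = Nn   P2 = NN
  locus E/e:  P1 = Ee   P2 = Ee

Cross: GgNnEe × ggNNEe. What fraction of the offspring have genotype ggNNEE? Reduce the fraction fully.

P(ggNNEE) = 1/16

GgNnEe gametes: GNE×1, GNe×1, GnE×1, Gne×1, gNE×1, gNe×1, gnE×1, gne×1
ggNNEe gametes: gNE×4, gNe×4
GgNnEe×ggNNEe grid (8·8=64): GgNNEE=4 GgNNEe=8 GgNNee=4 GgNnEE=4 GgNnEe=8 GgNnee=4 ggNNEE=4 ggNNEe=8 ggNNee=4 ggNnEE=4 ggNnEe=8 ggNnee=4
ggNNEE hits 4/64; gcd=4; 4÷4/64÷4 = 1/16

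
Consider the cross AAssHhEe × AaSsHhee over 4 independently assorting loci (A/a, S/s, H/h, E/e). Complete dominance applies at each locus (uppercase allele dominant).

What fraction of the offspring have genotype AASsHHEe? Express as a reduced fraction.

AAssHhEe gametes: AsHE×4, AsHe×4, AshE×4, Ashe×4
AaSsHhee gametes: ASHe×2, AShe×2, AsHe×2, Ashe×2, aSHe×2, aShe×2, asHe×2, ashe×2
AAssHhEe×AaSsHhee grid (16·16=256): AASsHHEe=8 AASsHHee=8 AASsHhEe=16 AASsHhee=16 AASshhEe=8 AASshhee=8 AAssHHEe=8 AAssHHee=8 AAssHhEe=16 AAssHhee=16 AAsshhEe=8 AAsshhee=8 AaSsHHEe=8 AaSsHHee=8 AaSsHhEe=16 AaSsHhee=16 AaSshhEe=8 AaSshhee=8 AassHHEe=8 AassHHee=8 AassHhEe=16 AassHhee=16 AasshhEe=8 Aasshhee=8
AASsHHEe hits 8/256; gcd=8; 8÷8/256÷8 = 1/32

P(AASsHHEe) = 1/32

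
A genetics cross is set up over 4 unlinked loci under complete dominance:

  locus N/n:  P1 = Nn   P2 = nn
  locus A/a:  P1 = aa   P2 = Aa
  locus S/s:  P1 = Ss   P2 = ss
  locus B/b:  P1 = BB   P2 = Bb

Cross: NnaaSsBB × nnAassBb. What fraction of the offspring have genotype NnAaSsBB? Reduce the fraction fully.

NnaaSsBB gametes: NaSB×4, NasB×4, naSB×4, nasB×4
nnAassBb gametes: nAsB×4, nAsb×4, nasB×4, nasb×4
NnaaSsBB×nnAassBb grid (16·16=256): NnAaSsBB=16 NnAaSsBb=16 NnAassBB=16 NnAassBb=16 NnaaSsBB=16 NnaaSsBb=16 NnaassBB=16 NnaassBb=16 nnAaSsBB=16 nnAaSsBb=16 nnAassBB=16 nnAassBb=16 nnaaSsBB=16 nnaaSsBb=16 nnaassBB=16 nnaassBb=16
NnAaSsBB hits 16/256; gcd=16; 16÷16/256÷16 = 1/16

P(NnAaSsBB) = 1/16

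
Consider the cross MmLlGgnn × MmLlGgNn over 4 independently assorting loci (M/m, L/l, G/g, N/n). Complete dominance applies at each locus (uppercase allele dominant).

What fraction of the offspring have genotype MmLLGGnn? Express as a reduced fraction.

P(MmLLGGnn) = 1/64

MmLlGgnn gametes: MLGn×2, MLgn×2, MlGn×2, Mlgn×2, mLGn×2, mLgn×2, mlGn×2, mlgn×2
MmLlGgNn gametes: MLGN×1, MLGn×1, MLgN×1, MLgn×1, MlGN×1, MlGn×1, MlgN×1, Mlgn×1, mLGN×1, mLGn×1, mLgN×1, mLgn×1, mlGN×1, mlGn×1, mlgN×1, mlgn×1
MmLlGgnn×MmLlGgNn grid (16·16=256): MMLLGGNn=2 MMLLGGnn=2 MMLLGgNn=4 MMLLGgnn=4 MMLLggNn=2 MMLLggnn=2 MMLlGGNn=4 MMLlGGnn=4 MMLlGgNn=8 MMLlGgnn=8 MMLlggNn=4 MMLlggnn=4 MMllGGNn=2 MMllGGnn=2 MMllGgNn=4 MMllGgnn=4 MMllggNn=2 MMllggnn=2 MmLLGGNn=4 MmLLGGnn=4 MmLLGgNn=8 MmLLGgnn=8 MmLLggNn=4 MmLLggnn=4 MmLlGGNn=8 MmLlGGnn=8 MmLlGgNn=16 MmLlGgnn=16 MmLlggNn=8 MmLlggnn=8 MmllGGNn=4 MmllGGnn=4 MmllGgNn=8 MmllGgnn=8 MmllggNn=4 Mmllggnn=4 mmLLGGNn=2 mmLLGGnn=2 mmLLGgNn=4 mmLLGgnn=4 mmLLggNn=2 mmLLggnn=2 mmLlGGNn=4 mmLlGGnn=4 mmLlGgNn=8 mmLlGgnn=8 mmLlggNn=4 mmLlggnn=4 mmllGGNn=2 mmllGGnn=2 mmllGgNn=4 mmllGgnn=4 mmllggNn=2 mmllggnn=2
MmLLGGnn hits 4/256; gcd=4; 4÷4/256÷4 = 1/64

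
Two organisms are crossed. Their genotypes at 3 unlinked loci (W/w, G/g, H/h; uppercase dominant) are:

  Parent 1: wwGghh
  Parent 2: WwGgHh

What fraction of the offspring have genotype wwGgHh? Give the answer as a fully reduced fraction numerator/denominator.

wwGghh gametes: wGh×4, wgh×4
WwGgHh gametes: WGH×1, WGh×1, WgH×1, Wgh×1, wGH×1, wGh×1, wgH×1, wgh×1
wwGghh×WwGgHh grid (8·8=64): WwGGHh=4 WwGGhh=4 WwGgHh=8 WwGghh=8 WwggHh=4 Wwgghh=4 wwGGHh=4 wwGGhh=4 wwGgHh=8 wwGghh=8 wwggHh=4 wwgghh=4
wwGgHh hits 8/64; gcd=8; 8÷8/64÷8 = 1/8

P(wwGgHh) = 1/8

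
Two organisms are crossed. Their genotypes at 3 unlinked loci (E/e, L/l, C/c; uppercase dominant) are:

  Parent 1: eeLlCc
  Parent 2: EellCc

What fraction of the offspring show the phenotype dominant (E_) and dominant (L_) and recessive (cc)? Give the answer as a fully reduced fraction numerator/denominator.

eeLlCc gametes: eLC×2, eLc×2, elC×2, elc×2
EellCc gametes: ElC×2, Elc×2, elC×2, elc×2
eeLlCc×EellCc grid (8·8=64): EeLlCC=4 EeLlCc=8 EeLlcc=4 EellCC=4 EellCc=8 Eellcc=4 eeLlCC=4 eeLlCc=8 eeLlcc=4 eellCC=4 eellCc=8 eellcc=4
E_ L_ cc hits 4/64; gcd=4; 4÷4/64÷4 = 1/16

P(E_ L_ cc) = 1/16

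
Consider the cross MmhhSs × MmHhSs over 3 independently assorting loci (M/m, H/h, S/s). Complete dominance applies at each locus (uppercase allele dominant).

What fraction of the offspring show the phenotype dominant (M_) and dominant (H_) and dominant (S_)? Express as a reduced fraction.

P(M_ H_ S_) = 9/32

MmhhSs gametes: MhS×2, Mhs×2, mhS×2, mhs×2
MmHhSs gametes: MHS×1, MHs×1, MhS×1, Mhs×1, mHS×1, mHs×1, mhS×1, mhs×1
MmhhSs×MmHhSs grid (8·8=64): MMHhSS=2 MMHhSs=4 MMHhss=2 MMhhSS=2 MMhhSs=4 MMhhss=2 MmHhSS=4 MmHhSs=8 MmHhss=4 MmhhSS=4 MmhhSs=8 Mmhhss=4 mmHhSS=2 mmHhSs=4 mmHhss=2 mmhhSS=2 mmhhSs=4 mmhhss=2
M_ H_ S_ hits 18/64; gcd=2; 18÷2/64÷2 = 9/32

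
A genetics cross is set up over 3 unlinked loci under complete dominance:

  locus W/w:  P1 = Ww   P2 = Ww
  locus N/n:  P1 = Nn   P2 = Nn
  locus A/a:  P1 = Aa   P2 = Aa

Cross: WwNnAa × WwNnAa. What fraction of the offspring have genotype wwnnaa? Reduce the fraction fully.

P(wwnnaa) = 1/64

WwNnAa gametes: WNA×1, WNa×1, WnA×1, Wna×1, wNA×1, wNa×1, wnA×1, wna×1
WwNnAa gametes: WNA×1, WNa×1, WnA×1, Wna×1, wNA×1, wNa×1, wnA×1, wna×1
WwNnAa×WwNnAa grid (8·8=64): WWNNAA=1 WWNNAa=2 WWNNaa=1 WWNnAA=2 WWNnAa=4 WWNnaa=2 WWnnAA=1 WWnnAa=2 WWnnaa=1 WwNNAA=2 WwNNAa=4 WwNNaa=2 WwNnAA=4 WwNnAa=8 WwNnaa=4 WwnnAA=2 WwnnAa=4 Wwnnaa=2 wwNNAA=1 wwNNAa=2 wwNNaa=1 wwNnAA=2 wwNnAa=4 wwNnaa=2 wwnnAA=1 wwnnAa=2 wwnnaa=1
wwnnaa hits 1/64; gcd=1; 1÷1/64÷1 = 1/64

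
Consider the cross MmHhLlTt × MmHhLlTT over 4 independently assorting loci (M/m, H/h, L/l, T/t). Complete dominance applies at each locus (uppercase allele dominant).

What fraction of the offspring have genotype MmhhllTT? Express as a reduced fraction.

MmHhLlTt gametes: MHLT×1, MHLt×1, MHlT×1, MHlt×1, MhLT×1, MhLt×1, MhlT×1, Mhlt×1, mHLT×1, mHLt×1, mHlT×1, mHlt×1, mhLT×1, mhLt×1, mhlT×1, mhlt×1
MmHhLlTT gametes: MHLT×2, MHlT×2, MhLT×2, MhlT×2, mHLT×2, mHlT×2, mhLT×2, mhlT×2
MmHhLlTt×MmHhLlTT grid (16·16=256): MMHHLLTT=2 MMHHLLTt=2 MMHHLlTT=4 MMHHLlTt=4 MMHHllTT=2 MMHHllTt=2 MMHhLLTT=4 MMHhLLTt=4 MMHhLlTT=8 MMHhLlTt=8 MMHhllTT=4 MMHhllTt=4 MMhhLLTT=2 MMhhLLTt=2 MMhhLlTT=4 MMhhLlTt=4 MMhhllTT=2 MMhhllTt=2 MmHHLLTT=4 MmHHLLTt=4 MmHHLlTT=8 MmHHLlTt=8 MmHHllTT=4 MmHHllTt=4 MmHhLLTT=8 MmHhLLTt=8 MmHhLlTT=16 MmHhLlTt=16 MmHhllTT=8 MmHhllTt=8 MmhhLLTT=4 MmhhLLTt=4 MmhhLlTT=8 MmhhLlTt=8 MmhhllTT=4 MmhhllTt=4 mmHHLLTT=2 mmHHLLTt=2 mmHHLlTT=4 mmHHLlTt=4 mmHHllTT=2 mmHHllTt=2 mmHhLLTT=4 mmHhLLTt=4 mmHhLlTT=8 mmHhLlTt=8 mmHhllTT=4 mmHhllTt=4 mmhhLLTT=2 mmhhLLTt=2 mmhhLlTT=4 mmhhLlTt=4 mmhhllTT=2 mmhhllTt=2
MmhhllTT hits 4/256; gcd=4; 4÷4/256÷4 = 1/64

P(MmhhllTT) = 1/64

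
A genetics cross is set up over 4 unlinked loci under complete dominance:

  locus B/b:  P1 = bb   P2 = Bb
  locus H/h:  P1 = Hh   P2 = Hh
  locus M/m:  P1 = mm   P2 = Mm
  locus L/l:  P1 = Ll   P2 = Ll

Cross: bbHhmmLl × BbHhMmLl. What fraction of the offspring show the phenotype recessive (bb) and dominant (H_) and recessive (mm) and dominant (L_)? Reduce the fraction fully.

P(bb H_ mm L_) = 9/64

bbHhmmLl gametes: bHmL×4, bHml×4, bhmL×4, bhml×4
BbHhMmLl gametes: BHML×1, BHMl×1, BHmL×1, BHml×1, BhML×1, BhMl×1, BhmL×1, Bhml×1, bHML×1, bHMl×1, bHmL×1, bHml×1, bhML×1, bhMl×1, bhmL×1, bhml×1
bbHhmmLl×BbHhMmLl grid (16·16=256): BbHHMmLL=4 BbHHMmLl=8 BbHHMmll=4 BbHHmmLL=4 BbHHmmLl=8 BbHHmmll=4 BbHhMmLL=8 BbHhMmLl=16 BbHhMmll=8 BbHhmmLL=8 BbHhmmLl=16 BbHhmmll=8 BbhhMmLL=4 BbhhMmLl=8 BbhhMmll=4 BbhhmmLL=4 BbhhmmLl=8 Bbhhmmll=4 bbHHMmLL=4 bbHHMmLl=8 bbHHMmll=4 bbHHmmLL=4 bbHHmmLl=8 bbHHmmll=4 bbHhMmLL=8 bbHhMmLl=16 bbHhMmll=8 bbHhmmLL=8 bbHhmmLl=16 bbHhmmll=8 bbhhMmLL=4 bbhhMmLl=8 bbhhMmll=4 bbhhmmLL=4 bbhhmmLl=8 bbhhmmll=4
bb H_ mm L_ hits 36/256; gcd=4; 36÷4/256÷4 = 9/64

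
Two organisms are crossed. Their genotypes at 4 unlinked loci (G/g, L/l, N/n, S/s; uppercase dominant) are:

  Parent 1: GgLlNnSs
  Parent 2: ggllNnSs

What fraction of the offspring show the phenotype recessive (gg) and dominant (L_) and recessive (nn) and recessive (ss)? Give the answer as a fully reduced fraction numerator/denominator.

P(gg L_ nn ss) = 1/64

GgLlNnSs gametes: GLNS×1, GLNs×1, GLnS×1, GLns×1, GlNS×1, GlNs×1, GlnS×1, Glns×1, gLNS×1, gLNs×1, gLnS×1, gLns×1, glNS×1, glNs×1, glnS×1, glns×1
ggllNnSs gametes: glNS×4, glNs×4, glnS×4, glns×4
GgLlNnSs×ggllNnSs grid (16·16=256): GgLlNNSS=4 GgLlNNSs=8 GgLlNNss=4 GgLlNnSS=8 GgLlNnSs=16 GgLlNnss=8 GgLlnnSS=4 GgLlnnSs=8 GgLlnnss=4 GgllNNSS=4 GgllNNSs=8 GgllNNss=4 GgllNnSS=8 GgllNnSs=16 GgllNnss=8 GgllnnSS=4 GgllnnSs=8 Ggllnnss=4 ggLlNNSS=4 ggLlNNSs=8 ggLlNNss=4 ggLlNnSS=8 ggLlNnSs=16 ggLlNnss=8 ggLlnnSS=4 ggLlnnSs=8 ggLlnnss=4 ggllNNSS=4 ggllNNSs=8 ggllNNss=4 ggllNnSS=8 ggllNnSs=16 ggllNnss=8 ggllnnSS=4 ggllnnSs=8 ggllnnss=4
gg L_ nn ss hits 4/256; gcd=4; 4÷4/256÷4 = 1/64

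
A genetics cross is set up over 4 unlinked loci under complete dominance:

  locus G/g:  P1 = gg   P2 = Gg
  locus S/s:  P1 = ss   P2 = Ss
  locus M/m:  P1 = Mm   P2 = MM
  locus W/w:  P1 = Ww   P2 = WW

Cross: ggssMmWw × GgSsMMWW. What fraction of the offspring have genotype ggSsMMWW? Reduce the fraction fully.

P(ggSsMMWW) = 1/16

ggssMmWw gametes: gsMW×4, gsMw×4, gsmW×4, gsmw×4
GgSsMMWW gametes: GSMW×4, GsMW×4, gSMW×4, gsMW×4
ggssMmWw×GgSsMMWW grid (16·16=256): GgSsMMWW=16 GgSsMMWw=16 GgSsMmWW=16 GgSsMmWw=16 GgssMMWW=16 GgssMMWw=16 GgssMmWW=16 GgssMmWw=16 ggSsMMWW=16 ggSsMMWw=16 ggSsMmWW=16 ggSsMmWw=16 ggssMMWW=16 ggssMMWw=16 ggssMmWW=16 ggssMmWw=16
ggSsMMWW hits 16/256; gcd=16; 16÷16/256÷16 = 1/16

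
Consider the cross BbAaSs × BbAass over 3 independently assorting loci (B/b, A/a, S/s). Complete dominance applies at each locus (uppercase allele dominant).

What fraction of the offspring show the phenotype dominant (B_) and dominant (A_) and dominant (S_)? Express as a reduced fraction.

P(B_ A_ S_) = 9/32

BbAaSs gametes: BAS×1, BAs×1, BaS×1, Bas×1, bAS×1, bAs×1, baS×1, bas×1
BbAass gametes: BAs×2, Bas×2, bAs×2, bas×2
BbAaSs×BbAass grid (8·8=64): BBAASs=2 BBAAss=2 BBAaSs=4 BBAass=4 BBaaSs=2 BBaass=2 BbAASs=4 BbAAss=4 BbAaSs=8 BbAass=8 BbaaSs=4 Bbaass=4 bbAASs=2 bbAAss=2 bbAaSs=4 bbAass=4 bbaaSs=2 bbaass=2
B_ A_ S_ hits 18/64; gcd=2; 18÷2/64÷2 = 9/32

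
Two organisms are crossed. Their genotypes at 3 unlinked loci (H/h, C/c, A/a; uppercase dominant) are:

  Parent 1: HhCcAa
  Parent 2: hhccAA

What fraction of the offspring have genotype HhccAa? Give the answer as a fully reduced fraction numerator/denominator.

P(HhccAa) = 1/8

HhCcAa gametes: HCA×1, HCa×1, HcA×1, Hca×1, hCA×1, hCa×1, hcA×1, hca×1
hhccAA gametes: hcA×8
HhCcAa×hhccAA grid (8·8=64): HhCcAA=8 HhCcAa=8 HhccAA=8 HhccAa=8 hhCcAA=8 hhCcAa=8 hhccAA=8 hhccAa=8
HhccAa hits 8/64; gcd=8; 8÷8/64÷8 = 1/8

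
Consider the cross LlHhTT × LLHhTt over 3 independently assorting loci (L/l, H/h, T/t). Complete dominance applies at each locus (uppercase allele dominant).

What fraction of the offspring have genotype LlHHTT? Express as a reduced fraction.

P(LlHHTT) = 1/16

LlHhTT gametes: LHT×2, LhT×2, lHT×2, lhT×2
LLHhTt gametes: LHT×2, LHt×2, LhT×2, Lht×2
LlHhTT×LLHhTt grid (8·8=64): LLHHTT=4 LLHHTt=4 LLHhTT=8 LLHhTt=8 LLhhTT=4 LLhhTt=4 LlHHTT=4 LlHHTt=4 LlHhTT=8 LlHhTt=8 LlhhTT=4 LlhhTt=4
LlHHTT hits 4/64; gcd=4; 4÷4/64÷4 = 1/16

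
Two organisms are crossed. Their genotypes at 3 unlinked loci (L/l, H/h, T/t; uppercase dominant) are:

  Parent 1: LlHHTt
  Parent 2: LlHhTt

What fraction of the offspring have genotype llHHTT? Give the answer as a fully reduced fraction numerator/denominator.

P(llHHTT) = 1/32

LlHHTt gametes: LHT×2, LHt×2, lHT×2, lHt×2
LlHhTt gametes: LHT×1, LHt×1, LhT×1, Lht×1, lHT×1, lHt×1, lhT×1, lht×1
LlHHTt×LlHhTt grid (8·8=64): LLHHTT=2 LLHHTt=4 LLHHtt=2 LLHhTT=2 LLHhTt=4 LLHhtt=2 LlHHTT=4 LlHHTt=8 LlHHtt=4 LlHhTT=4 LlHhTt=8 LlHhtt=4 llHHTT=2 llHHTt=4 llHHtt=2 llHhTT=2 llHhTt=4 llHhtt=2
llHHTT hits 2/64; gcd=2; 2÷2/64÷2 = 1/32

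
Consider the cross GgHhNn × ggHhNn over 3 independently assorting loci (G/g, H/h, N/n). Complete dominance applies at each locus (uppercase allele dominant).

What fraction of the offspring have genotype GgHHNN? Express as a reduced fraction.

P(GgHHNN) = 1/32

GgHhNn gametes: GHN×1, GHn×1, GhN×1, Ghn×1, gHN×1, gHn×1, ghN×1, ghn×1
ggHhNn gametes: gHN×2, gHn×2, ghN×2, ghn×2
GgHhNn×ggHhNn grid (8·8=64): GgHHNN=2 GgHHNn=4 GgHHnn=2 GgHhNN=4 GgHhNn=8 GgHhnn=4 GghhNN=2 GghhNn=4 Gghhnn=2 ggHHNN=2 ggHHNn=4 ggHHnn=2 ggHhNN=4 ggHhNn=8 ggHhnn=4 gghhNN=2 gghhNn=4 gghhnn=2
GgHHNN hits 2/64; gcd=2; 2÷2/64÷2 = 1/32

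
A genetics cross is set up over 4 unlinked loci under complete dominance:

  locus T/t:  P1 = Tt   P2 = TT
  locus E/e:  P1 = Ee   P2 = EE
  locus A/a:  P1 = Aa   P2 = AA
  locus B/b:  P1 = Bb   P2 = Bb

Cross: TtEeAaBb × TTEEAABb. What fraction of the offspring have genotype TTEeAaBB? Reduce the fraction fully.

P(TTEeAaBB) = 1/32

TtEeAaBb gametes: TEAB×1, TEAb×1, TEaB×1, TEab×1, TeAB×1, TeAb×1, TeaB×1, Teab×1, tEAB×1, tEAb×1, tEaB×1, tEab×1, teAB×1, teAb×1, teaB×1, teab×1
TTEEAABb gametes: TEAB×8, TEAb×8
TtEeAaBb×TTEEAABb grid (16·16=256): TTEEAABB=8 TTEEAABb=16 TTEEAAbb=8 TTEEAaBB=8 TTEEAaBb=16 TTEEAabb=8 TTEeAABB=8 TTEeAABb=16 TTEeAAbb=8 TTEeAaBB=8 TTEeAaBb=16 TTEeAabb=8 TtEEAABB=8 TtEEAABb=16 TtEEAAbb=8 TtEEAaBB=8 TtEEAaBb=16 TtEEAabb=8 TtEeAABB=8 TtEeAABb=16 TtEeAAbb=8 TtEeAaBB=8 TtEeAaBb=16 TtEeAabb=8
TTEeAaBB hits 8/256; gcd=8; 8÷8/256÷8 = 1/32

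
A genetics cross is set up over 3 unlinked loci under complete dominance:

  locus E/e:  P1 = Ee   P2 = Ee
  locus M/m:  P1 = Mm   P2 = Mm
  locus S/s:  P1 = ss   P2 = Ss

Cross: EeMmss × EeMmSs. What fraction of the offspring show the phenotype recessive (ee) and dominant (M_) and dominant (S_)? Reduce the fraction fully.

EeMmss gametes: EMs×2, Ems×2, eMs×2, ems×2
EeMmSs gametes: EMS×1, EMs×1, EmS×1, Ems×1, eMS×1, eMs×1, emS×1, ems×1
EeMmss×EeMmSs grid (8·8=64): EEMMSs=2 EEMMss=2 EEMmSs=4 EEMmss=4 EEmmSs=2 EEmmss=2 EeMMSs=4 EeMMss=4 EeMmSs=8 EeMmss=8 EemmSs=4 Eemmss=4 eeMMSs=2 eeMMss=2 eeMmSs=4 eeMmss=4 eemmSs=2 eemmss=2
ee M_ S_ hits 6/64; gcd=2; 6÷2/64÷2 = 3/32

P(ee M_ S_) = 3/32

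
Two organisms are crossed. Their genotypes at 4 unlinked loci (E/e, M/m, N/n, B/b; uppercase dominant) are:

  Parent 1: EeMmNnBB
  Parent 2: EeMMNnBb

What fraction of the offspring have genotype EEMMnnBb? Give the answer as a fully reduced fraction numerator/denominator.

P(EEMMnnBb) = 1/64

EeMmNnBB gametes: EMNB×2, EMnB×2, EmNB×2, EmnB×2, eMNB×2, eMnB×2, emNB×2, emnB×2
EeMMNnBb gametes: EMNB×2, EMNb×2, EMnB×2, EMnb×2, eMNB×2, eMNb×2, eMnB×2, eMnb×2
EeMmNnBB×EeMMNnBb grid (16·16=256): EEMMNNBB=4 EEMMNNBb=4 EEMMNnBB=8 EEMMNnBb=8 EEMMnnBB=4 EEMMnnBb=4 EEMmNNBB=4 EEMmNNBb=4 EEMmNnBB=8 EEMmNnBb=8 EEMmnnBB=4 EEMmnnBb=4 EeMMNNBB=8 EeMMNNBb=8 EeMMNnBB=16 EeMMNnBb=16 EeMMnnBB=8 EeMMnnBb=8 EeMmNNBB=8 EeMmNNBb=8 EeMmNnBB=16 EeMmNnBb=16 EeMmnnBB=8 EeMmnnBb=8 eeMMNNBB=4 eeMMNNBb=4 eeMMNnBB=8 eeMMNnBb=8 eeMMnnBB=4 eeMMnnBb=4 eeMmNNBB=4 eeMmNNBb=4 eeMmNnBB=8 eeMmNnBb=8 eeMmnnBB=4 eeMmnnBb=4
EEMMnnBb hits 4/256; gcd=4; 4÷4/256÷4 = 1/64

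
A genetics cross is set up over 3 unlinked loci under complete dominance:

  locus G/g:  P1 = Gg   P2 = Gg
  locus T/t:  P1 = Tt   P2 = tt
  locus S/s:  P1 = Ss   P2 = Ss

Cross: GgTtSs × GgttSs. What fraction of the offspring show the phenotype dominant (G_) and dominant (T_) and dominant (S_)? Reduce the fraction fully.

GgTtSs gametes: GTS×1, GTs×1, GtS×1, Gts×1, gTS×1, gTs×1, gtS×1, gts×1
GgttSs gametes: GtS×2, Gts×2, gtS×2, gts×2
GgTtSs×GgttSs grid (8·8=64): GGTtSS=2 GGTtSs=4 GGTtss=2 GGttSS=2 GGttSs=4 GGttss=2 GgTtSS=4 GgTtSs=8 GgTtss=4 GgttSS=4 GgttSs=8 Ggttss=4 ggTtSS=2 ggTtSs=4 ggTtss=2 ggttSS=2 ggttSs=4 ggttss=2
G_ T_ S_ hits 18/64; gcd=2; 18÷2/64÷2 = 9/32

P(G_ T_ S_) = 9/32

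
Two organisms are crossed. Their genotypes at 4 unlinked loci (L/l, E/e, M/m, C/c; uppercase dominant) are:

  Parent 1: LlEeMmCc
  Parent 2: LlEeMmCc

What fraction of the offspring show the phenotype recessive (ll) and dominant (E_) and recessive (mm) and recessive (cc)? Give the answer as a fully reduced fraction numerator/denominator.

P(ll E_ mm cc) = 3/256

LlEeMmCc gametes: LEMC×1, LEMc×1, LEmC×1, LEmc×1, LeMC×1, LeMc×1, LemC×1, Lemc×1, lEMC×1, lEMc×1, lEmC×1, lEmc×1, leMC×1, leMc×1, lemC×1, lemc×1
LlEeMmCc gametes: LEMC×1, LEMc×1, LEmC×1, LEmc×1, LeMC×1, LeMc×1, LemC×1, Lemc×1, lEMC×1, lEMc×1, lEmC×1, lEmc×1, leMC×1, leMc×1, lemC×1, lemc×1
LlEeMmCc×LlEeMmCc grid (16·16=256): LLEEMMCC=1 LLEEMMCc=2 LLEEMMcc=1 LLEEMmCC=2 LLEEMmCc=4 LLEEMmcc=2 LLEEmmCC=1 LLEEmmCc=2 LLEEmmcc=1 LLEeMMCC=2 LLEeMMCc=4 LLEeMMcc=2 LLEeMmCC=4 LLEeMmCc=8 LLEeMmcc=4 LLEemmCC=2 LLEemmCc=4 LLEemmcc=2 LLeeMMCC=1 LLeeMMCc=2 LLeeMMcc=1 LLeeMmCC=2 LLeeMmCc=4 LLeeMmcc=2 LLeemmCC=1 LLeemmCc=2 LLeemmcc=1 LlEEMMCC=2 LlEEMMCc=4 LlEEMMcc=2 LlEEMmCC=4 LlEEMmCc=8 LlEEMmcc=4 LlEEmmCC=2 LlEEmmCc=4 LlEEmmcc=2 LlEeMMCC=4 LlEeMMCc=8 LlEeMMcc=4 LlEeMmCC=8 LlEeMmCc=16 LlEeMmcc=8 LlEemmCC=4 LlEemmCc=8 LlEemmcc=4 LleeMMCC=2 LleeMMCc=4 LleeMMcc=2 LleeMmCC=4 LleeMmCc=8 LleeMmcc=4 LleemmCC=2 LleemmCc=4 Lleemmcc=2 llEEMMCC=1 llEEMMCc=2 llEEMMcc=1 llEEMmCC=2 llEEMmCc=4 llEEMmcc=2 llEEmmCC=1 llEEmmCc=2 llEEmmcc=1 llEeMMCC=2 llEeMMCc=4 llEeMMcc=2 llEeMmCC=4 llEeMmCc=8 llEeMmcc=4 llEemmCC=2 llEemmCc=4 llEemmcc=2 lleeMMCC=1 lleeMMCc=2 lleeMMcc=1 lleeMmCC=2 lleeMmCc=4 lleeMmcc=2 lleemmCC=1 lleemmCc=2 lleemmcc=1
ll E_ mm cc hits 3/256; gcd=1; 3÷1/256÷1 = 3/256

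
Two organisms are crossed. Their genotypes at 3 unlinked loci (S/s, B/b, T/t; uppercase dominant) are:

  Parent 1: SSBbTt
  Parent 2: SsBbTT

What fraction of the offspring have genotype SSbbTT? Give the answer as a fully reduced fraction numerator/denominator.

SSBbTt gametes: SBT×2, SBt×2, SbT×2, Sbt×2
SsBbTT gametes: SBT×2, SbT×2, sBT×2, sbT×2
SSBbTt×SsBbTT grid (8·8=64): SSBBTT=4 SSBBTt=4 SSBbTT=8 SSBbTt=8 SSbbTT=4 SSbbTt=4 SsBBTT=4 SsBBTt=4 SsBbTT=8 SsBbTt=8 SsbbTT=4 SsbbTt=4
SSbbTT hits 4/64; gcd=4; 4÷4/64÷4 = 1/16

P(SSbbTT) = 1/16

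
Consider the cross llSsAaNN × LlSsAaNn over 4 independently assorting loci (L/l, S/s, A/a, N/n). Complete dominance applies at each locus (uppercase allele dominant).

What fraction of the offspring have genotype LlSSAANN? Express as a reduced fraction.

P(LlSSAANN) = 1/64

llSsAaNN gametes: lSAN×4, lSaN×4, lsAN×4, lsaN×4
LlSsAaNn gametes: LSAN×1, LSAn×1, LSaN×1, LSan×1, LsAN×1, LsAn×1, LsaN×1, Lsan×1, lSAN×1, lSAn×1, lSaN×1, lSan×1, lsAN×1, lsAn×1, lsaN×1, lsan×1
llSsAaNN×LlSsAaNn grid (16·16=256): LlSSAANN=4 LlSSAANn=4 LlSSAaNN=8 LlSSAaNn=8 LlSSaaNN=4 LlSSaaNn=4 LlSsAANN=8 LlSsAANn=8 LlSsAaNN=16 LlSsAaNn=16 LlSsaaNN=8 LlSsaaNn=8 LlssAANN=4 LlssAANn=4 LlssAaNN=8 LlssAaNn=8 LlssaaNN=4 LlssaaNn=4 llSSAANN=4 llSSAANn=4 llSSAaNN=8 llSSAaNn=8 llSSaaNN=4 llSSaaNn=4 llSsAANN=8 llSsAANn=8 llSsAaNN=16 llSsAaNn=16 llSsaaNN=8 llSsaaNn=8 llssAANN=4 llssAANn=4 llssAaNN=8 llssAaNn=8 llssaaNN=4 llssaaNn=4
LlSSAANN hits 4/256; gcd=4; 4÷4/256÷4 = 1/64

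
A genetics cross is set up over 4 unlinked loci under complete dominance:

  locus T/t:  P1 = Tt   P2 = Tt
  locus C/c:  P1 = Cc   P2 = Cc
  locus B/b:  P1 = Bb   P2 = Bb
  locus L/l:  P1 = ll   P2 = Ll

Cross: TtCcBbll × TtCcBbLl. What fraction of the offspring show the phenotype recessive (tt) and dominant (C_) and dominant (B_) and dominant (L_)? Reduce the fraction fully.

P(tt C_ B_ L_) = 9/128

TtCcBbll gametes: TCBl×2, TCbl×2, TcBl×2, Tcbl×2, tCBl×2, tCbl×2, tcBl×2, tcbl×2
TtCcBbLl gametes: TCBL×1, TCBl×1, TCbL×1, TCbl×1, TcBL×1, TcBl×1, TcbL×1, Tcbl×1, tCBL×1, tCBl×1, tCbL×1, tCbl×1, tcBL×1, tcBl×1, tcbL×1, tcbl×1
TtCcBbll×TtCcBbLl grid (16·16=256): TTCCBBLl=2 TTCCBBll=2 TTCCBbLl=4 TTCCBbll=4 TTCCbbLl=2 TTCCbbll=2 TTCcBBLl=4 TTCcBBll=4 TTCcBbLl=8 TTCcBbll=8 TTCcbbLl=4 TTCcbbll=4 TTccBBLl=2 TTccBBll=2 TTccBbLl=4 TTccBbll=4 TTccbbLl=2 TTccbbll=2 TtCCBBLl=4 TtCCBBll=4 TtCCBbLl=8 TtCCBbll=8 TtCCbbLl=4 TtCCbbll=4 TtCcBBLl=8 TtCcBBll=8 TtCcBbLl=16 TtCcBbll=16 TtCcbbLl=8 TtCcbbll=8 TtccBBLl=4 TtccBBll=4 TtccBbLl=8 TtccBbll=8 TtccbbLl=4 Ttccbbll=4 ttCCBBLl=2 ttCCBBll=2 ttCCBbLl=4 ttCCBbll=4 ttCCbbLl=2 ttCCbbll=2 ttCcBBLl=4 ttCcBBll=4 ttCcBbLl=8 ttCcBbll=8 ttCcbbLl=4 ttCcbbll=4 ttccBBLl=2 ttccBBll=2 ttccBbLl=4 ttccBbll=4 ttccbbLl=2 ttccbbll=2
tt C_ B_ L_ hits 18/256; gcd=2; 18÷2/256÷2 = 9/128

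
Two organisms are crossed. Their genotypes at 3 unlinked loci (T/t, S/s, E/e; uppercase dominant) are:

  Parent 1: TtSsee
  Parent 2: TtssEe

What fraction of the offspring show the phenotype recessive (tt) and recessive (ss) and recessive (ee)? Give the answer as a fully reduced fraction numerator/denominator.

P(tt ss ee) = 1/16

TtSsee gametes: TSe×2, Tse×2, tSe×2, tse×2
TtssEe gametes: TsE×2, Tse×2, tsE×2, tse×2
TtSsee×TtssEe grid (8·8=64): TTSsEe=4 TTSsee=4 TTssEe=4 TTssee=4 TtSsEe=8 TtSsee=8 TtssEe=8 Ttssee=8 ttSsEe=4 ttSsee=4 ttssEe=4 ttssee=4
tt ss ee hits 4/64; gcd=4; 4÷4/64÷4 = 1/16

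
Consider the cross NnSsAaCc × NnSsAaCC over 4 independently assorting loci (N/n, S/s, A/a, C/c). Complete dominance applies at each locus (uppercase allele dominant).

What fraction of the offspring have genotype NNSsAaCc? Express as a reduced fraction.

P(NNSsAaCc) = 1/32

NnSsAaCc gametes: NSAC×1, NSAc×1, NSaC×1, NSac×1, NsAC×1, NsAc×1, NsaC×1, Nsac×1, nSAC×1, nSAc×1, nSaC×1, nSac×1, nsAC×1, nsAc×1, nsaC×1, nsac×1
NnSsAaCC gametes: NSAC×2, NSaC×2, NsAC×2, NsaC×2, nSAC×2, nSaC×2, nsAC×2, nsaC×2
NnSsAaCc×NnSsAaCC grid (16·16=256): NNSSAACC=2 NNSSAACc=2 NNSSAaCC=4 NNSSAaCc=4 NNSSaaCC=2 NNSSaaCc=2 NNSsAACC=4 NNSsAACc=4 NNSsAaCC=8 NNSsAaCc=8 NNSsaaCC=4 NNSsaaCc=4 NNssAACC=2 NNssAACc=2 NNssAaCC=4 NNssAaCc=4 NNssaaCC=2 NNssaaCc=2 NnSSAACC=4 NnSSAACc=4 NnSSAaCC=8 NnSSAaCc=8 NnSSaaCC=4 NnSSaaCc=4 NnSsAACC=8 NnSsAACc=8 NnSsAaCC=16 NnSsAaCc=16 NnSsaaCC=8 NnSsaaCc=8 NnssAACC=4 NnssAACc=4 NnssAaCC=8 NnssAaCc=8 NnssaaCC=4 NnssaaCc=4 nnSSAACC=2 nnSSAACc=2 nnSSAaCC=4 nnSSAaCc=4 nnSSaaCC=2 nnSSaaCc=2 nnSsAACC=4 nnSsAACc=4 nnSsAaCC=8 nnSsAaCc=8 nnSsaaCC=4 nnSsaaCc=4 nnssAACC=2 nnssAACc=2 nnssAaCC=4 nnssAaCc=4 nnssaaCC=2 nnssaaCc=2
NNSsAaCc hits 8/256; gcd=8; 8÷8/256÷8 = 1/32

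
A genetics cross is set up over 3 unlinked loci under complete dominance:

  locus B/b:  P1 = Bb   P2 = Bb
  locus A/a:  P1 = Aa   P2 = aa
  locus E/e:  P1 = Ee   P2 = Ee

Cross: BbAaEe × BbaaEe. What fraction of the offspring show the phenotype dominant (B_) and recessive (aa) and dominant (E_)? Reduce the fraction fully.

BbAaEe gametes: BAE×1, BAe×1, BaE×1, Bae×1, bAE×1, bAe×1, baE×1, bae×1
BbaaEe gametes: BaE×2, Bae×2, baE×2, bae×2
BbAaEe×BbaaEe grid (8·8=64): BBAaEE=2 BBAaEe=4 BBAaee=2 BBaaEE=2 BBaaEe=4 BBaaee=2 BbAaEE=4 BbAaEe=8 BbAaee=4 BbaaEE=4 BbaaEe=8 Bbaaee=4 bbAaEE=2 bbAaEe=4 bbAaee=2 bbaaEE=2 bbaaEe=4 bbaaee=2
B_ aa E_ hits 18/64; gcd=2; 18÷2/64÷2 = 9/32

P(B_ aa E_) = 9/32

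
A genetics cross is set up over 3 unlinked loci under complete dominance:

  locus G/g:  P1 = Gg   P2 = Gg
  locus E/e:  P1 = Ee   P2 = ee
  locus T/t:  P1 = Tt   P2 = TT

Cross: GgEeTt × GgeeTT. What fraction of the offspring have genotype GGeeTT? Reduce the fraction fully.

P(GGeeTT) = 1/16

GgEeTt gametes: GET×1, GEt×1, GeT×1, Get×1, gET×1, gEt×1, geT×1, get×1
GgeeTT gametes: GeT×4, geT×4
GgEeTt×GgeeTT grid (8·8=64): GGEeTT=4 GGEeTt=4 GGeeTT=4 GGeeTt=4 GgEeTT=8 GgEeTt=8 GgeeTT=8 GgeeTt=8 ggEeTT=4 ggEeTt=4 ggeeTT=4 ggeeTt=4
GGeeTT hits 4/64; gcd=4; 4÷4/64÷4 = 1/16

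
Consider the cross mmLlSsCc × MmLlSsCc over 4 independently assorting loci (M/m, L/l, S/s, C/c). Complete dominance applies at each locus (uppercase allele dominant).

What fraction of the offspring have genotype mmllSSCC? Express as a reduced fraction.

mmLlSsCc gametes: mLSC×2, mLSc×2, mLsC×2, mLsc×2, mlSC×2, mlSc×2, mlsC×2, mlsc×2
MmLlSsCc gametes: MLSC×1, MLSc×1, MLsC×1, MLsc×1, MlSC×1, MlSc×1, MlsC×1, Mlsc×1, mLSC×1, mLSc×1, mLsC×1, mLsc×1, mlSC×1, mlSc×1, mlsC×1, mlsc×1
mmLlSsCc×MmLlSsCc grid (16·16=256): MmLLSSCC=2 MmLLSSCc=4 MmLLSScc=2 MmLLSsCC=4 MmLLSsCc=8 MmLLSscc=4 MmLLssCC=2 MmLLssCc=4 MmLLsscc=2 MmLlSSCC=4 MmLlSSCc=8 MmLlSScc=4 MmLlSsCC=8 MmLlSsCc=16 MmLlSscc=8 MmLlssCC=4 MmLlssCc=8 MmLlsscc=4 MmllSSCC=2 MmllSSCc=4 MmllSScc=2 MmllSsCC=4 MmllSsCc=8 MmllSscc=4 MmllssCC=2 MmllssCc=4 Mmllsscc=2 mmLLSSCC=2 mmLLSSCc=4 mmLLSScc=2 mmLLSsCC=4 mmLLSsCc=8 mmLLSscc=4 mmLLssCC=2 mmLLssCc=4 mmLLsscc=2 mmLlSSCC=4 mmLlSSCc=8 mmLlSScc=4 mmLlSsCC=8 mmLlSsCc=16 mmLlSscc=8 mmLlssCC=4 mmLlssCc=8 mmLlsscc=4 mmllSSCC=2 mmllSSCc=4 mmllSScc=2 mmllSsCC=4 mmllSsCc=8 mmllSscc=4 mmllssCC=2 mmllssCc=4 mmllsscc=2
mmllSSCC hits 2/256; gcd=2; 2÷2/256÷2 = 1/128

P(mmllSSCC) = 1/128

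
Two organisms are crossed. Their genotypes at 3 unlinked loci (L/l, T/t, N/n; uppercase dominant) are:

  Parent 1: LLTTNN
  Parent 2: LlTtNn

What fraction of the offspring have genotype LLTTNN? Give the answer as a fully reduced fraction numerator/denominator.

LLTTNN gametes: LTN×8
LlTtNn gametes: LTN×1, LTn×1, LtN×1, Ltn×1, lTN×1, lTn×1, ltN×1, ltn×1
LLTTNN×LlTtNn grid (8·8=64): LLTTNN=8 LLTTNn=8 LLTtNN=8 LLTtNn=8 LlTTNN=8 LlTTNn=8 LlTtNN=8 LlTtNn=8
LLTTNN hits 8/64; gcd=8; 8÷8/64÷8 = 1/8

P(LLTTNN) = 1/8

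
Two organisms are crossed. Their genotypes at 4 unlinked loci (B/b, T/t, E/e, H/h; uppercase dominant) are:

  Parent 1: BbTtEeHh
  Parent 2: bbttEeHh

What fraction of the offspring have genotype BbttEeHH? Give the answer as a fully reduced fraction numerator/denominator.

P(BbttEeHH) = 1/32

BbTtEeHh gametes: BTEH×1, BTEh×1, BTeH×1, BTeh×1, BtEH×1, BtEh×1, BteH×1, Bteh×1, bTEH×1, bTEh×1, bTeH×1, bTeh×1, btEH×1, btEh×1, bteH×1, bteh×1
bbttEeHh gametes: btEH×4, btEh×4, bteH×4, bteh×4
BbTtEeHh×bbttEeHh grid (16·16=256): BbTtEEHH=4 BbTtEEHh=8 BbTtEEhh=4 BbTtEeHH=8 BbTtEeHh=16 BbTtEehh=8 BbTteeHH=4 BbTteeHh=8 BbTteehh=4 BbttEEHH=4 BbttEEHh=8 BbttEEhh=4 BbttEeHH=8 BbttEeHh=16 BbttEehh=8 BbtteeHH=4 BbtteeHh=8 Bbtteehh=4 bbTtEEHH=4 bbTtEEHh=8 bbTtEEhh=4 bbTtEeHH=8 bbTtEeHh=16 bbTtEehh=8 bbTteeHH=4 bbTteeHh=8 bbTteehh=4 bbttEEHH=4 bbttEEHh=8 bbttEEhh=4 bbttEeHH=8 bbttEeHh=16 bbttEehh=8 bbtteeHH=4 bbtteeHh=8 bbtteehh=4
BbttEeHH hits 8/256; gcd=8; 8÷8/256÷8 = 1/32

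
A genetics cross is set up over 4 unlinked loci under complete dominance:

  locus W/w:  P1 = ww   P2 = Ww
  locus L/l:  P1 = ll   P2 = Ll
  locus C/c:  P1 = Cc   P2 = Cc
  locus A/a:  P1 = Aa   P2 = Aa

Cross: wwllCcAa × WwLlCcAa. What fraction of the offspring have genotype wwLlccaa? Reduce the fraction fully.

wwllCcAa gametes: wlCA×4, wlCa×4, wlcA×4, wlca×4
WwLlCcAa gametes: WLCA×1, WLCa×1, WLcA×1, WLca×1, WlCA×1, WlCa×1, WlcA×1, Wlca×1, wLCA×1, wLCa×1, wLcA×1, wLca×1, wlCA×1, wlCa×1, wlcA×1, wlca×1
wwllCcAa×WwLlCcAa grid (16·16=256): WwLlCCAA=4 WwLlCCAa=8 WwLlCCaa=4 WwLlCcAA=8 WwLlCcAa=16 WwLlCcaa=8 WwLlccAA=4 WwLlccAa=8 WwLlccaa=4 WwllCCAA=4 WwllCCAa=8 WwllCCaa=4 WwllCcAA=8 WwllCcAa=16 WwllCcaa=8 WwllccAA=4 WwllccAa=8 Wwllccaa=4 wwLlCCAA=4 wwLlCCAa=8 wwLlCCaa=4 wwLlCcAA=8 wwLlCcAa=16 wwLlCcaa=8 wwLlccAA=4 wwLlccAa=8 wwLlccaa=4 wwllCCAA=4 wwllCCAa=8 wwllCCaa=4 wwllCcAA=8 wwllCcAa=16 wwllCcaa=8 wwllccAA=4 wwllccAa=8 wwllccaa=4
wwLlccaa hits 4/256; gcd=4; 4÷4/256÷4 = 1/64

P(wwLlccaa) = 1/64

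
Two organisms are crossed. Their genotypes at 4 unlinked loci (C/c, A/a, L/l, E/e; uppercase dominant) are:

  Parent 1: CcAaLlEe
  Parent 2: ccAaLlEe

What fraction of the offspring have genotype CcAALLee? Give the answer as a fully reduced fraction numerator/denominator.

P(CcAALLee) = 1/128

CcAaLlEe gametes: CALE×1, CALe×1, CAlE×1, CAle×1, CaLE×1, CaLe×1, CalE×1, Cale×1, cALE×1, cALe×1, cAlE×1, cAle×1, caLE×1, caLe×1, calE×1, cale×1
ccAaLlEe gametes: cALE×2, cALe×2, cAlE×2, cAle×2, caLE×2, caLe×2, calE×2, cale×2
CcAaLlEe×ccAaLlEe grid (16·16=256): CcAALLEE=2 CcAALLEe=4 CcAALLee=2 CcAALlEE=4 CcAALlEe=8 CcAALlee=4 CcAAllEE=2 CcAAllEe=4 CcAAllee=2 CcAaLLEE=4 CcAaLLEe=8 CcAaLLee=4 CcAaLlEE=8 CcAaLlEe=16 CcAaLlee=8 CcAallEE=4 CcAallEe=8 CcAallee=4 CcaaLLEE=2 CcaaLLEe=4 CcaaLLee=2 CcaaLlEE=4 CcaaLlEe=8 CcaaLlee=4 CcaallEE=2 CcaallEe=4 Ccaallee=2 ccAALLEE=2 ccAALLEe=4 ccAALLee=2 ccAALlEE=4 ccAALlEe=8 ccAALlee=4 ccAAllEE=2 ccAAllEe=4 ccAAllee=2 ccAaLLEE=4 ccAaLLEe=8 ccAaLLee=4 ccAaLlEE=8 ccAaLlEe=16 ccAaLlee=8 ccAallEE=4 ccAallEe=8 ccAallee=4 ccaaLLEE=2 ccaaLLEe=4 ccaaLLee=2 ccaaLlEE=4 ccaaLlEe=8 ccaaLlee=4 ccaallEE=2 ccaallEe=4 ccaallee=2
CcAALLee hits 2/256; gcd=2; 2÷2/256÷2 = 1/128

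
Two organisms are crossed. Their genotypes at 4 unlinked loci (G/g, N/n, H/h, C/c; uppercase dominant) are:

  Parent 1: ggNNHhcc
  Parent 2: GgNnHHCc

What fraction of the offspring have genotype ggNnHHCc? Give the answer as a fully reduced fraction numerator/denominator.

P(ggNnHHCc) = 1/16

ggNNHhcc gametes: gNHc×8, gNhc×8
GgNnHHCc gametes: GNHC×2, GNHc×2, GnHC×2, GnHc×2, gNHC×2, gNHc×2, gnHC×2, gnHc×2
ggNNHhcc×GgNnHHCc grid (16·16=256): GgNNHHCc=16 GgNNHHcc=16 GgNNHhCc=16 GgNNHhcc=16 GgNnHHCc=16 GgNnHHcc=16 GgNnHhCc=16 GgNnHhcc=16 ggNNHHCc=16 ggNNHHcc=16 ggNNHhCc=16 ggNNHhcc=16 ggNnHHCc=16 ggNnHHcc=16 ggNnHhCc=16 ggNnHhcc=16
ggNnHHCc hits 16/256; gcd=16; 16÷16/256÷16 = 1/16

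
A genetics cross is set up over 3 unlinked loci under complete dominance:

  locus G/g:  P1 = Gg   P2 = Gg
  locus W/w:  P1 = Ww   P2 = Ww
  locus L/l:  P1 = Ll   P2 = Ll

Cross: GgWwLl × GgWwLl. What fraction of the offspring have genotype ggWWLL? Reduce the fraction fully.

P(ggWWLL) = 1/64

GgWwLl gametes: GWL×1, GWl×1, GwL×1, Gwl×1, gWL×1, gWl×1, gwL×1, gwl×1
GgWwLl gametes: GWL×1, GWl×1, GwL×1, Gwl×1, gWL×1, gWl×1, gwL×1, gwl×1
GgWwLl×GgWwLl grid (8·8=64): GGWWLL=1 GGWWLl=2 GGWWll=1 GGWwLL=2 GGWwLl=4 GGWwll=2 GGwwLL=1 GGwwLl=2 GGwwll=1 GgWWLL=2 GgWWLl=4 GgWWll=2 GgWwLL=4 GgWwLl=8 GgWwll=4 GgwwLL=2 GgwwLl=4 Ggwwll=2 ggWWLL=1 ggWWLl=2 ggWWll=1 ggWwLL=2 ggWwLl=4 ggWwll=2 ggwwLL=1 ggwwLl=2 ggwwll=1
ggWWLL hits 1/64; gcd=1; 1÷1/64÷1 = 1/64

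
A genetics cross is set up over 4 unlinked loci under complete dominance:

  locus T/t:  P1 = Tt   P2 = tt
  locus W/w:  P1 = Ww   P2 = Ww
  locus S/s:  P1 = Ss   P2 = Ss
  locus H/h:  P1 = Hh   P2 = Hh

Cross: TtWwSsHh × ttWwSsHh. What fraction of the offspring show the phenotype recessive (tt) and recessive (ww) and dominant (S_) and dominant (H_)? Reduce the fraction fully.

TtWwSsHh gametes: TWSH×1, TWSh×1, TWsH×1, TWsh×1, TwSH×1, TwSh×1, TwsH×1, Twsh×1, tWSH×1, tWSh×1, tWsH×1, tWsh×1, twSH×1, twSh×1, twsH×1, twsh×1
ttWwSsHh gametes: tWSH×2, tWSh×2, tWsH×2, tWsh×2, twSH×2, twSh×2, twsH×2, twsh×2
TtWwSsHh×ttWwSsHh grid (16·16=256): TtWWSSHH=2 TtWWSSHh=4 TtWWSShh=2 TtWWSsHH=4 TtWWSsHh=8 TtWWSshh=4 TtWWssHH=2 TtWWssHh=4 TtWWsshh=2 TtWwSSHH=4 TtWwSSHh=8 TtWwSShh=4 TtWwSsHH=8 TtWwSsHh=16 TtWwSshh=8 TtWwssHH=4 TtWwssHh=8 TtWwsshh=4 TtwwSSHH=2 TtwwSSHh=4 TtwwSShh=2 TtwwSsHH=4 TtwwSsHh=8 TtwwSshh=4 TtwwssHH=2 TtwwssHh=4 Ttwwsshh=2 ttWWSSHH=2 ttWWSSHh=4 ttWWSShh=2 ttWWSsHH=4 ttWWSsHh=8 ttWWSshh=4 ttWWssHH=2 ttWWssHh=4 ttWWsshh=2 ttWwSSHH=4 ttWwSSHh=8 ttWwSShh=4 ttWwSsHH=8 ttWwSsHh=16 ttWwSshh=8 ttWwssHH=4 ttWwssHh=8 ttWwsshh=4 ttwwSSHH=2 ttwwSSHh=4 ttwwSShh=2 ttwwSsHH=4 ttwwSsHh=8 ttwwSshh=4 ttwwssHH=2 ttwwssHh=4 ttwwsshh=2
tt ww S_ H_ hits 18/256; gcd=2; 18÷2/256÷2 = 9/128

P(tt ww S_ H_) = 9/128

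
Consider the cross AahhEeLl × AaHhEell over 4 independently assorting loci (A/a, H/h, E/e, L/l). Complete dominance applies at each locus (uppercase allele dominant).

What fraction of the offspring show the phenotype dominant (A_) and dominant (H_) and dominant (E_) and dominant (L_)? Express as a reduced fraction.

P(A_ H_ E_ L_) = 9/64

AahhEeLl gametes: AhEL×2, AhEl×2, AheL×2, Ahel×2, ahEL×2, ahEl×2, aheL×2, ahel×2
AaHhEell gametes: AHEl×2, AHel×2, AhEl×2, Ahel×2, aHEl×2, aHel×2, ahEl×2, ahel×2
AahhEeLl×AaHhEell grid (16·16=256): AAHhEELl=4 AAHhEEll=4 AAHhEeLl=8 AAHhEell=8 AAHheeLl=4 AAHheell=4 AAhhEELl=4 AAhhEEll=4 AAhhEeLl=8 AAhhEell=8 AAhheeLl=4 AAhheell=4 AaHhEELl=8 AaHhEEll=8 AaHhEeLl=16 AaHhEell=16 AaHheeLl=8 AaHheell=8 AahhEELl=8 AahhEEll=8 AahhEeLl=16 AahhEell=16 AahheeLl=8 Aahheell=8 aaHhEELl=4 aaHhEEll=4 aaHhEeLl=8 aaHhEell=8 aaHheeLl=4 aaHheell=4 aahhEELl=4 aahhEEll=4 aahhEeLl=8 aahhEell=8 aahheeLl=4 aahheell=4
A_ H_ E_ L_ hits 36/256; gcd=4; 36÷4/256÷4 = 9/64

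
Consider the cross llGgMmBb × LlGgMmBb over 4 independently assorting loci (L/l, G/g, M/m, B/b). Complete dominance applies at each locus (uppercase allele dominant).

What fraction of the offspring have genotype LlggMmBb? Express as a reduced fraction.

llGgMmBb gametes: lGMB×2, lGMb×2, lGmB×2, lGmb×2, lgMB×2, lgMb×2, lgmB×2, lgmb×2
LlGgMmBb gametes: LGMB×1, LGMb×1, LGmB×1, LGmb×1, LgMB×1, LgMb×1, LgmB×1, Lgmb×1, lGMB×1, lGMb×1, lGmB×1, lGmb×1, lgMB×1, lgMb×1, lgmB×1, lgmb×1
llGgMmBb×LlGgMmBb grid (16·16=256): LlGGMMBB=2 LlGGMMBb=4 LlGGMMbb=2 LlGGMmBB=4 LlGGMmBb=8 LlGGMmbb=4 LlGGmmBB=2 LlGGmmBb=4 LlGGmmbb=2 LlGgMMBB=4 LlGgMMBb=8 LlGgMMbb=4 LlGgMmBB=8 LlGgMmBb=16 LlGgMmbb=8 LlGgmmBB=4 LlGgmmBb=8 LlGgmmbb=4 LlggMMBB=2 LlggMMBb=4 LlggMMbb=2 LlggMmBB=4 LlggMmBb=8 LlggMmbb=4 LlggmmBB=2 LlggmmBb=4 Llggmmbb=2 llGGMMBB=2 llGGMMBb=4 llGGMMbb=2 llGGMmBB=4 llGGMmBb=8 llGGMmbb=4 llGGmmBB=2 llGGmmBb=4 llGGmmbb=2 llGgMMBB=4 llGgMMBb=8 llGgMMbb=4 llGgMmBB=8 llGgMmBb=16 llGgMmbb=8 llGgmmBB=4 llGgmmBb=8 llGgmmbb=4 llggMMBB=2 llggMMBb=4 llggMMbb=2 llggMmBB=4 llggMmBb=8 llggMmbb=4 llggmmBB=2 llggmmBb=4 llggmmbb=2
LlggMmBb hits 8/256; gcd=8; 8÷8/256÷8 = 1/32

P(LlggMmBb) = 1/32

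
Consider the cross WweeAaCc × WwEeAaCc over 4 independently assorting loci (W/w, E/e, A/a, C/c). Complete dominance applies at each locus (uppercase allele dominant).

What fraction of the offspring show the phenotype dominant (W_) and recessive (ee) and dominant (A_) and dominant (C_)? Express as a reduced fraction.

WweeAaCc gametes: WeAC×2, WeAc×2, WeaC×2, Weac×2, weAC×2, weAc×2, weaC×2, weac×2
WwEeAaCc gametes: WEAC×1, WEAc×1, WEaC×1, WEac×1, WeAC×1, WeAc×1, WeaC×1, Weac×1, wEAC×1, wEAc×1, wEaC×1, wEac×1, weAC×1, weAc×1, weaC×1, weac×1
WweeAaCc×WwEeAaCc grid (16·16=256): WWEeAACC=2 WWEeAACc=4 WWEeAAcc=2 WWEeAaCC=4 WWEeAaCc=8 WWEeAacc=4 WWEeaaCC=2 WWEeaaCc=4 WWEeaacc=2 WWeeAACC=2 WWeeAACc=4 WWeeAAcc=2 WWeeAaCC=4 WWeeAaCc=8 WWeeAacc=4 WWeeaaCC=2 WWeeaaCc=4 WWeeaacc=2 WwEeAACC=4 WwEeAACc=8 WwEeAAcc=4 WwEeAaCC=8 WwEeAaCc=16 WwEeAacc=8 WwEeaaCC=4 WwEeaaCc=8 WwEeaacc=4 WweeAACC=4 WweeAACc=8 WweeAAcc=4 WweeAaCC=8 WweeAaCc=16 WweeAacc=8 WweeaaCC=4 WweeaaCc=8 Wweeaacc=4 wwEeAACC=2 wwEeAACc=4 wwEeAAcc=2 wwEeAaCC=4 wwEeAaCc=8 wwEeAacc=4 wwEeaaCC=2 wwEeaaCc=4 wwEeaacc=2 wweeAACC=2 wweeAACc=4 wweeAAcc=2 wweeAaCC=4 wweeAaCc=8 wweeAacc=4 wweeaaCC=2 wweeaaCc=4 wweeaacc=2
W_ ee A_ C_ hits 54/256; gcd=2; 54÷2/256÷2 = 27/128

P(W_ ee A_ C_) = 27/128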